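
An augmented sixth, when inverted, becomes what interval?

d3

The rule of nine gives the new number: 9 − 6 = 3, so a sixth becomes a third.
And augmented becomes diminished under inversion, so we get a diminished third.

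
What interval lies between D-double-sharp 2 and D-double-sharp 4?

D to D is the same letter name, plus 2 octaves, so the interval is some kind of fifteenth.
Counting semitones, D##2→D##4 is 24, which is the perfect fifteenth.
(Equivalently, a compound perfect octave: a perfect octave plus an octave.)

P15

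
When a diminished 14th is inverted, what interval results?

augmented 2nd

First reduce the compound diminished fourteenth to its simple form, a diminished seventh.
Inverted interval numbers add to nine, so a seventh pairs with a second (7 + 2 = 9).
Quality inverts too: diminished becomes augmented. That makes the inversion an augmented second.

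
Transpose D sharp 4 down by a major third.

B 3

The third takes the letter from D down to B.
A major third spans 4 semitones, so from D#4 the target pitch is B3.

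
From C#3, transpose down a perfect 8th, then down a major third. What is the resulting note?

A1

C#3 down a perfect octave → C#2 (12 semitones).
Down a major third from C#2: A1 (4 semitones down).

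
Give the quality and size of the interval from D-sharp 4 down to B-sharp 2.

m10

Descending from D#4 to B#2 is the same interval as ascending B#2 to D#4.
B to D spans three letter names (B-C-D), plus an octave — that makes it a tenth of some quality.
B#2 to D#4 is 15 semitones, a half step short of the major tenth (16), so this is minor.
(Equivalently, a compound minor third: a minor third plus an octave.)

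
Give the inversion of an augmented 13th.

First reduce the compound augmented thirteenth to its simple form, an augmented sixth.
Interval numbers invert to sum to nine: 6 + 3 = 9, so a sixth inverts to a third.
And augmented becomes diminished under inversion, so we get a diminished third.

diminished third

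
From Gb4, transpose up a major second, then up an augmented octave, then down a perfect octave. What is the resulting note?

A4

A major second up from Gb4 is Ab4.
Up an augmented octave from Ab4: A5 (13 semitones up).
A5 down a perfect octave → A4 (12 semitones).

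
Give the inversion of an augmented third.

diminished sixth

Inverted interval numbers add to nine, so a third pairs with a sixth (3 + 6 = 9).
The quality also flips — augmented becomes diminished — giving a diminished sixth.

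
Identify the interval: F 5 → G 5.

F to G spans two letter names (F-G), so the interval is some kind of second.
F5 to G5 is 2 semitones, matching the major second exactly, so the quality is major.

major second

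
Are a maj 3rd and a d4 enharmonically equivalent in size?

Both span 4 semitones: a major third and a diminished fourth are the same chromatic distance.

Yes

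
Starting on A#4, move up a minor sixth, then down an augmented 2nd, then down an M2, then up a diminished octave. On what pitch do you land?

Up a minor sixth from A#4: F#5 (8 semitones up).
F#5 down an augmented second → Eb5 (3 semitones).
Down a major second from Eb5: Db5 (2 semitones down).
A diminished octave up from Db5 is Dbb6.

Dbb6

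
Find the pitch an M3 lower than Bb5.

Counting three letter names down from B lands on G.
A major third spans 4 semitones, so from Bb5 the target pitch is Gb5.

Gb5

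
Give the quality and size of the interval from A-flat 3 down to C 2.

minor thirteenth

Descending from Ab3 to C2 is the same interval as ascending C2 to Ab3.
C to A spans six letter names (C-D-E-F-G-A), plus an octave, so the interval is some kind of thirteenth.
At 20 semitones, C2→Ab3 falls one short of a major thirteenth: minor.
(Equivalently, a compound minor sixth: a minor sixth plus an octave.)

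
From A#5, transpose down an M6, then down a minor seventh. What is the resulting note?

Down a major sixth from A#5: C#5 (9 semitones down).
Down a minor seventh from C#5: D#4 (10 semitones down).

D#4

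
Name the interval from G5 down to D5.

perfect 4th

Descending from G5 to D5 is the same interval as ascending D5 to G5.
D to G spans four letter names (D-E-F-G) — that makes it a fourth of some quality.
The perfect fourth spans 5 semitones, and D5 to G5 is exactly 5 semitones — so this is a perfect fourth.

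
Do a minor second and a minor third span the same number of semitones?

1 semitone (minor second) vs 3 semitones (minor third): not equal.

No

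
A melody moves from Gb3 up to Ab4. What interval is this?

major 9th

G to A spans two letter names (G-A), plus an octave: a ninth.
Counting semitones, Gb3→Ab4 is 14, which is the major ninth.
(Equivalently, a compound major second: a major second plus an octave.)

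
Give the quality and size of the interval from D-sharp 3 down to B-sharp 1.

Descending from D#3 to B#1 is the same interval as ascending B#1 to D#3.
B to D spans three letter names (B-C-D), plus an octave — that makes it a tenth of some quality.
A major tenth would be 16 semitones, but B#1 to D#3 is 15 — one semitone narrower, making it a minor tenth.
(Equivalently, a compound minor third: a minor third plus an octave.)

minor tenth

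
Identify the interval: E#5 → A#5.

perfect fourth

E to A spans four letter names (E-F-G-A): a fourth.
E#5 to A#5 is 5 semitones, matching the perfect fourth exactly, so the quality is perfect.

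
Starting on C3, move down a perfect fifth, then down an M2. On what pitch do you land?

Eb2

A perfect fifth down from C3 is F2.
Down a major second from F2: Eb2 (2 semitones down).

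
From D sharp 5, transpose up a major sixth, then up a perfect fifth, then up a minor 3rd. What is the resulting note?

Up a major sixth from D#5: B#5 (9 semitones up).
Up a perfect fifth from B#5: F##6 (7 semitones up).
F##6 up a minor third → A#6 (3 semitones).

A sharp 6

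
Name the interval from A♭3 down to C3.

Descending from Ab3 to C3 is the same interval as ascending C3 to Ab3.
C to A spans six letter names (C-D-E-F-G-A): a sixth.
A major sixth would be 9 semitones, but C3 to Ab3 is 8 — one semitone narrower, making it a minor sixth.

minor sixth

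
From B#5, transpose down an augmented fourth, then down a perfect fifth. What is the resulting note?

B4

B#5 down an augmented fourth → F#5 (6 semitones).
F#5 down a perfect fifth → B4 (7 semitones).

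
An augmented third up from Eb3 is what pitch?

Three letter names up from E: G.
An augmented third is 5 semitones; 5 semitones up from Eb3 gives G#3.

G#3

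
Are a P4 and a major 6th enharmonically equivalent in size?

No

A perfect fourth spans 5 semitones; a major sixth spans 9 semitones. They differ by 4.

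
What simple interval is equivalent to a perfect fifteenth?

perfect octave

Each octave removed subtracts seven from the number: 15 − 7 = 8.
Quality carries through unchanged, so the simple form is a perfect octave.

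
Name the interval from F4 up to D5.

F to D spans six letter names (F-G-A-B-C-D) — that makes it a sixth of some quality.
Counting semitones, F4→D5 is 9, which is the major sixth.

major sixth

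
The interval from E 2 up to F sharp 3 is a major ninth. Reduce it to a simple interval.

Take out an octave (7 from the number): 9 − 7 = 2.
That makes a major ninth a compound major second — an octave plus a major second.

M2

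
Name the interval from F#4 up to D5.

minor sixth

F to D spans six letter names (F-G-A-B-C-D): a sixth.
F#4 to D5 is 8 semitones, a half step short of the major sixth (9), so this is minor.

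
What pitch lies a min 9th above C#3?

The ninth's letter: C up two letter names plus an octave → D.
A minor ninth spans 13 semitones, so from C#3 the target pitch is D4.

D4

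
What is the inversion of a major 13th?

minor third

First reduce the compound major thirteenth to its simple form, a major sixth.
The rule of nine gives the new number: 9 − 6 = 3, so a sixth becomes a third.
Quality inverts too: major becomes minor. That makes the inversion a minor third.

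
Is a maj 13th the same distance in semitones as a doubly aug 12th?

Yes

A major thirteenth spans 21 semitones, and a doubly augmented twelfth also spans 21 semitones — they're enharmonic.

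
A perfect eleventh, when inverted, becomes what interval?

First reduce the compound perfect eleventh to its simple form, a perfect fourth.
Interval numbers invert to sum to nine: 4 + 5 = 9, so a fourth inverts to a fifth.
And perfect stays perfect under inversion, so we get a perfect fifth.

perfect fifth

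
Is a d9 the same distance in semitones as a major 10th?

No

A diminished ninth is 12 semitones but a major tenth is 16 semitones — different sizes.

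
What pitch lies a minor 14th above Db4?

The fourteenth's letter: D up seven letter names plus an octave → C.
Moving 22 semitones up from Db4 (the size of a minor fourteenth) reaches Cb6.

Cb6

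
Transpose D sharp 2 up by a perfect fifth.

Five letter names up from D: A.
A perfect fifth spans 7 semitones, so from D#2 the target pitch is A#2.

A sharp 2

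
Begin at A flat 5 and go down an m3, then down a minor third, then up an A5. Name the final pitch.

A sharp 5

A minor third down from Ab5 is F5.
Down a minor third from F5: D5 (3 semitones down).
Up an augmented fifth from D5: A#5 (8 semitones up).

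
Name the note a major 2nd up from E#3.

Two letter names up from E: F.
A major second is 2 semitones; 2 semitones up from E#3 gives F##3.

F##3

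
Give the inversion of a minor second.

major seventh

The rule of nine gives the new number: 9 − 2 = 7, so a second becomes a seventh.
The quality also flips — minor becomes major — giving a major seventh.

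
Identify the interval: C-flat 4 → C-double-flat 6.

diminished fifteenth

C to C is the same letter name, plus 2 octaves — that makes it a fifteenth of some quality.
The perfect fifteenth is 24 semitones; here we have 23, one semitone narrower: diminished.
(Equivalently, a compound diminished octave: a diminished octave plus an octave.)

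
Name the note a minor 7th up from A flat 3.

Seven letter names up from A: G.
A minor seventh spans 10 semitones, so from Ab3 the target pitch is Gb4.

G flat 4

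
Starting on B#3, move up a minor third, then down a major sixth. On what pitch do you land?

F#3

A minor third up from B#3 is D#4.
Down a major sixth from D#4: F#3 (9 semitones down).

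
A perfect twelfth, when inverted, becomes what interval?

P4

First reduce the compound perfect twelfth to its simple form, a perfect fifth.
The rule of nine gives the new number: 9 − 5 = 4, so a fifth becomes a fourth.
And perfect stays perfect under inversion, so we get a perfect fourth.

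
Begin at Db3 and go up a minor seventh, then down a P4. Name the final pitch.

A minor seventh up from Db3 is Cb4.
Cb4 down a perfect fourth → Gb3 (5 semitones).

Gb3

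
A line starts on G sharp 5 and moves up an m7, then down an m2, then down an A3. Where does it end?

G#5 up a minor seventh → F#6 (10 semitones).
A minor second down from F#6 is E#6.
An augmented third down from E#6 is C6.

C 6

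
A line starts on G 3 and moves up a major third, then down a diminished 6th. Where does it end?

Up a major third from G3: B3 (4 semitones up).
Down a diminished sixth from B3: D##3 (7 semitones down).

D double-sharp 3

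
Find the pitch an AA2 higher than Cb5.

D#5

Two letter names up from C: D.
A doubly augmented second spans 4 semitones, so from Cb5 the target pitch is D#5.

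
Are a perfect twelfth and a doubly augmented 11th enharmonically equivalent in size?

Yes

A perfect twelfth = 19 semitones = a doubly augmented eleventh; enharmonically equal.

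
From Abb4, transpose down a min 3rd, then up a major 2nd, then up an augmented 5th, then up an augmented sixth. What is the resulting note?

Abb4 down a minor third → Fb4 (3 semitones).
Fb4 up a major second → Gb4 (2 semitones).
Gb4 up an augmented fifth → D5 (8 semitones).
An augmented sixth up from D5 is B#5.

B#5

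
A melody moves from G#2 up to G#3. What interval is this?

perfect octave

G to G is the same letter name, plus an octave, so the interval is some kind of octave.
G#2 to G#3 is 12 semitones, matching the perfect octave exactly, so the quality is perfect.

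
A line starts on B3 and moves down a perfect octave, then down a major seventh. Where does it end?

Down a perfect octave from B3: B2 (12 semitones down).
A major seventh down from B2 is C2.

C2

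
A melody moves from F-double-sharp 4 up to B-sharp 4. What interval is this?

F to B spans four letter names (F-G-A-B) — that makes it a fourth of some quality.
F##4 to B#4 is 5 semitones, matching the perfect fourth exactly, so the quality is perfect.

perfect fourth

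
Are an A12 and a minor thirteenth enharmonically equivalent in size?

Yes

Both span 20 semitones: an augmented twelfth and a minor thirteenth are the same chromatic distance.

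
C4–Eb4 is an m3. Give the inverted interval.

major 6th

The rule of nine gives the new number: 9 − 3 = 6, so a third becomes a sixth.
The quality also flips — minor becomes major — giving a major sixth.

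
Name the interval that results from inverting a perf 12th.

perfect fourth

First reduce the compound perfect twelfth to its simple form, a perfect fifth.
Inverted interval numbers add to nine, so a fifth pairs with a fourth (5 + 4 = 9).
The quality also flips — perfect stays perfect — giving a perfect fourth.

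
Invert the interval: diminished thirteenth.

First reduce the compound diminished thirteenth to its simple form, a diminished sixth.
Interval numbers invert to sum to nine: 6 + 3 = 9, so a sixth inverts to a third.
The quality also flips — diminished becomes augmented — giving an augmented third.

augmented 3rd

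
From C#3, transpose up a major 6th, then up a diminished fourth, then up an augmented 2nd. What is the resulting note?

A major sixth up from C#3 is A#3.
A#3 up a diminished fourth → D4 (4 semitones).
An augmented second up from D4 is E#4.

E#4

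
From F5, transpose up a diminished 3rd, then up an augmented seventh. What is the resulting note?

G6

F5 up a diminished third → Abb5 (2 semitones).
Up an augmented seventh from Abb5: G6 (12 semitones up).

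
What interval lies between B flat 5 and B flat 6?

perfect octave

B to B is the same letter name, plus an octave: an octave.
The perfect octave spans 12 semitones, and Bb5 to Bb6 is exactly 12 semitones — so this is a perfect octave.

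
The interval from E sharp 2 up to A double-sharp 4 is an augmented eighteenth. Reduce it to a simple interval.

Take out 2 octaves (14 from the number): 18 − 14 = 4.
That makes an augmented eighteenth a compound augmented fourth — 2 octaves plus an augmented fourth.

A4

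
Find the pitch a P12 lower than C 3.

The twelfth's letter: C down five letter names plus an octave → F.
A perfect twelfth spans 19 semitones, so from C3 the target pitch is F1.

F 1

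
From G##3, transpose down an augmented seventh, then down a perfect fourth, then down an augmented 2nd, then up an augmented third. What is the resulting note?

F#2

An augmented seventh down from G##3 is A2.
Down a perfect fourth from A2: E2 (5 semitones down).
Down an augmented second from E2: Db2 (3 semitones down).
An augmented third up from Db2 is F#2.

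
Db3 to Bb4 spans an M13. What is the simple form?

Subtracting seven from the interval number removes an octave: 13 − 7 = 6.
That makes a major thirteenth a compound major sixth — an octave plus a major sixth.

major 6th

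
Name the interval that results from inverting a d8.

augmented unison

The rule of nine gives the new number: 9 − 8 = 1, so an octave becomes a unison.
And diminished becomes augmented under inversion, so we get an augmented unison.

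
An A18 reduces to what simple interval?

Each octave removed subtracts seven from the number: 18 − 14 = 4.
Quality carries through unchanged, so the simple form is an augmented fourth.

augmented 4th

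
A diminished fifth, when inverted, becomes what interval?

augmented 4th

Interval numbers invert to sum to nine: 5 + 4 = 9, so a fifth inverts to a fourth.
Quality inverts too: diminished becomes augmented. That makes the inversion an augmented fourth.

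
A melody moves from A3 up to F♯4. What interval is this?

A to F spans six letter names (A-B-C-D-E-F), so the interval is some kind of sixth.
A3 to F#4 is 9 semitones, matching the major sixth exactly, so the quality is major.

major sixth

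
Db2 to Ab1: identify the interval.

perfect 4th

Descending from Db2 to Ab1 is the same interval as ascending Ab1 to Db2.
A to D spans four letter names (A-B-C-D), so the interval is some kind of fourth.
Ab1 to Db2 is 5 semitones, matching the perfect fourth exactly, so the quality is perfect.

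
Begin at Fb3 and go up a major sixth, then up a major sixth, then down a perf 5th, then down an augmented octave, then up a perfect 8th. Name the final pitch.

Up a major sixth from Fb3: Db4 (9 semitones up).
A major sixth up from Db4 is Bb4.
A perfect fifth down from Bb4 is Eb4.
Down an augmented octave from Eb4: Ebb3 (13 semitones down).
Ebb3 up a perfect octave → Ebb4 (12 semitones).

Ebb4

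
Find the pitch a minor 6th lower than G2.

B1

The sixth takes the letter from G down to B.
A minor sixth spans 8 semitones, so from G2 the target pitch is B1.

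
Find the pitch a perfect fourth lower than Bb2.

Counting four letter names down from B lands on F.
Moving 5 semitones down from Bb2 (the size of a perfect fourth) reaches F2.

F2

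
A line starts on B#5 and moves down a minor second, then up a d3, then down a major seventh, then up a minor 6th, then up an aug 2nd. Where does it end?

C#6

Down a minor second from B#5: A##5 (1 semitone down).
A##5 up a diminished third → C#6 (2 semitones).
A major seventh down from C#6 is D5.
D5 up a minor sixth → Bb5 (8 semitones).
Up an augmented second from Bb5: C#6 (3 semitones up).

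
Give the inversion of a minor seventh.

major second

The rule of nine gives the new number: 9 − 7 = 2, so a seventh becomes a second.
Quality inverts too: minor becomes major. That makes the inversion a major second.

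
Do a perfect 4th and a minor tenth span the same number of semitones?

A perfect fourth is 5 semitones but a minor tenth is 15 semitones — different sizes.

No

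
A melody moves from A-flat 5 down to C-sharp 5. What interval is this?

Descending from Ab5 to C#5 is the same interval as ascending C#5 to Ab5.
C to A spans six letter names (C-D-E-F-G-A) — that makes it a sixth of some quality.
C#5 to Ab5 spans 7 semitones — two semitones narrower than the major sixth (9) — giving a diminished sixth.

diminished sixth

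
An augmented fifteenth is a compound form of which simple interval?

Subtracting seven from the interval number removes an octave: 15 − 7 = 8.
Quality carries through unchanged, so the simple form is an augmented octave.

A8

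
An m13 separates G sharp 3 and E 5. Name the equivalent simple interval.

Take out an octave (7 from the number): 13 − 7 = 6.
Quality carries through unchanged, so the simple form is a minor sixth.

minor 6th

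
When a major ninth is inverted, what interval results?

First reduce the compound major ninth to its simple form, a major second.
Interval numbers invert to sum to nine: 2 + 7 = 9, so a second inverts to a seventh.
Quality inverts too: major becomes minor. That makes the inversion a minor seventh.

minor seventh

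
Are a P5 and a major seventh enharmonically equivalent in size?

A perfect fifth is 7 semitones but a major seventh is 11 semitones — different sizes.

No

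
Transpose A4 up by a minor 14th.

Seven letters up from A (plus an octave) reaches G.
Moving 22 semitones up from A4 (the size of a minor fourteenth) reaches G6.

G6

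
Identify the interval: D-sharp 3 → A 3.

diminished fifth

D to A spans five letter names (D-E-F-G-A) — that makes it a fifth of some quality.
The perfect fifth is 7 semitones; here we have 6, one semitone narrower: diminished.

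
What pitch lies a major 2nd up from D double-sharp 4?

The second takes the letter from D up to E.
A major second is 2 semitones; 2 semitones up from D##4 gives E##4.

E double-sharp 4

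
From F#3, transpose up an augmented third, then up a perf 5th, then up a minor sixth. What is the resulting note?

C##5

An augmented third up from F#3 is A##3.
Up a perfect fifth from A##3: E##4 (7 semitones up).
E##4 up a minor sixth → C##5 (8 semitones).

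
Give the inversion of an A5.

The rule of nine gives the new number: 9 − 5 = 4, so a fifth becomes a fourth.
Quality inverts too: augmented becomes diminished. That makes the inversion a diminished fourth.

diminished 4th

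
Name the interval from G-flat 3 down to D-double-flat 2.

Descending from Gb3 to Dbb2 is the same interval as ascending Dbb2 to Gb3.
D to G spans four letter names (D-E-F-G), plus an octave, so the interval is some kind of eleventh.
A perfect eleventh would be 17 semitones; Dbb2 to Gb3 is 18, one semitone wider, so the interval is augmented.
(Equivalently, a compound augmented fourth: an augmented fourth plus an octave.)

A11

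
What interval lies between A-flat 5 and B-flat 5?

A to B spans two letter names (A-B): a second.
Counting semitones, Ab5→Bb5 is 2, which is the major second.

major second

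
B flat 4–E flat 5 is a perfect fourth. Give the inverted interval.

The rule of nine gives the new number: 9 − 4 = 5, so a fourth becomes a fifth.
Quality inverts too: perfect stays perfect. That makes the inversion a perfect fifth.

P5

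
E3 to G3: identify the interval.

m3

E to G spans three letter names (E-F-G), so the interval is some kind of third.
A major third would be 4 semitones, but E3 to G3 is 3 — one semitone narrower, making it a minor third.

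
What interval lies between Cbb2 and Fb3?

C to F spans four letter names (C-D-E-F), plus an octave, so the interval is some kind of eleventh.
A perfect eleventh would be 17 semitones; Cbb2 to Fb3 is 18, one semitone wider, so the interval is augmented.
(Equivalently, a compound augmented fourth: an augmented fourth plus an octave.)

augmented eleventh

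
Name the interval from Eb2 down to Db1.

Descending from Eb2 to Db1 is the same interval as ascending Db1 to Eb2.
D to E spans two letter names (D-E), plus an octave: a ninth.
Counting semitones, Db1→Eb2 is 14, which is the major ninth.
(Equivalently, a compound major second: a major second plus an octave.)

M9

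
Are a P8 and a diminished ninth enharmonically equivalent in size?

Both span 12 semitones: a perfect octave and a diminished ninth are the same chromatic distance.

Yes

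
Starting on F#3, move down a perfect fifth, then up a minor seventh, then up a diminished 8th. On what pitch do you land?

Down a perfect fifth from F#3: B2 (7 semitones down).
A minor seventh up from B2 is A3.
A3 up a diminished octave → Ab4 (11 semitones).

Ab4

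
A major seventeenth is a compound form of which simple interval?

Take out 2 octaves (14 from the number): 17 − 14 = 3.
That makes a major seventeenth a compound major third — 2 octaves plus a major third.

major 3rd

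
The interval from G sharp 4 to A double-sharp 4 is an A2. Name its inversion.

d7

The rule of nine gives the new number: 9 − 2 = 7, so a second becomes a seventh.
Quality inverts too: augmented becomes diminished. That makes the inversion a diminished seventh.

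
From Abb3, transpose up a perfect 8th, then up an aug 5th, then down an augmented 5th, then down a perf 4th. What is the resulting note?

Up a perfect octave from Abb3: Abb4 (12 semitones up).
Abb4 up an augmented fifth → Eb5 (8 semitones).
Eb5 down an augmented fifth → Abb4 (8 semitones).
Down a perfect fourth from Abb4: Ebb4 (5 semitones down).

Ebb4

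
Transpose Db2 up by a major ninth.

Eb3

Counting two letter names plus an octave up from D lands on E.
A major ninth spans 14 semitones, so from Db2 the target pitch is Eb3.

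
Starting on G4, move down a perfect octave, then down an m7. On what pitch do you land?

G4 down a perfect octave → G3 (12 semitones).
G3 down a minor seventh → A2 (10 semitones).

A2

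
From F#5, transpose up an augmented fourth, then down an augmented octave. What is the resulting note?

B4

Up an augmented fourth from F#5: B#5 (6 semitones up).
An augmented octave down from B#5 is B4.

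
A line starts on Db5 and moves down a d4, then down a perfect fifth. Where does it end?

A diminished fourth down from Db5 is A4.
A4 down a perfect fifth → D4 (7 semitones).

D4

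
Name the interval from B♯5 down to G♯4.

Descending from B#5 to G#4 is the same interval as ascending G#4 to B#5.
G to B spans three letter names (G-A-B), plus an octave — that makes it a tenth of some quality.
The major tenth spans 16 semitones, and G#4 to B#5 is exactly 16 semitones — so this is a major tenth.
(Equivalently, a compound major third: a major third plus an octave.)

major tenth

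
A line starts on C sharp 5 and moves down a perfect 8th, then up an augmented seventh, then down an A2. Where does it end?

A sharp 4

A perfect octave down from C#5 is C#4.
C#4 up an augmented seventh → B##4 (12 semitones).
An augmented second down from B##4 is A#4.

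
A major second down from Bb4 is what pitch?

The second takes the letter from B down to A.
Moving 2 semitones down from Bb4 (the size of a major second) reaches Ab4.

Ab4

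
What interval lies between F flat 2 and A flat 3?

major 10th

F to A spans three letter names (F-G-A), plus an octave: a tenth.
The major tenth spans 16 semitones, and Fb2 to Ab3 is exactly 16 semitones — so this is a major tenth.
(Equivalently, a compound major third: a major third plus an octave.)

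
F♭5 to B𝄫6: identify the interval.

perfect eleventh

F to B spans four letter names (F-G-A-B), plus an octave — that makes it an eleventh of some quality.
Counting semitones, Fb5→Bbb6 is 17, which is the perfect eleventh.
(Equivalently, a compound perfect fourth: a perfect fourth plus an octave.)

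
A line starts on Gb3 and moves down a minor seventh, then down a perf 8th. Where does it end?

A minor seventh down from Gb3 is Ab2.
A perfect octave down from Ab2 is Ab1.

Ab1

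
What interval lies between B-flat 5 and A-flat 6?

B to A spans seven letter names (B-C-D-E-F-G-A): a seventh.
At 10 semitones, Bb5→Ab6 falls one short of a major seventh: minor.

m7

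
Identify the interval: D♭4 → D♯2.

doubly diminished 15th

Descending from Db4 to D#2 is the same interval as ascending D#2 to Db4.
D to D is the same letter name, plus 2 octaves, so the interval is some kind of fifteenth.
The perfect fifteenth is 24 semitones; here we have 22, two semitones narrower: doubly diminished.
(Equivalently, a compound doubly diminished octave: a doubly diminished octave plus an octave.)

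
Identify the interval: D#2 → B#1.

Descending from D#2 to B#1 is the same interval as ascending B#1 to D#2.
B to D spans three letter names (B-C-D): a third.
B#1 to D#2 is 3 semitones, a half step short of the major third (4), so this is minor.

minor third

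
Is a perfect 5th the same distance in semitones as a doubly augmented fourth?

Yes

Both span 7 semitones: a perfect fifth and a doubly augmented fourth are the same chromatic distance.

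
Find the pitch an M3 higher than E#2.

G##2

Three letter names up from E: G.
Moving 4 semitones up from E#2 (the size of a major third) reaches G##2.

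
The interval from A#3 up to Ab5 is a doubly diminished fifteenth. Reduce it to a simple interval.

doubly diminished 8th

Take out an octave (7 from the number): 15 − 7 = 8.
So a doubly diminished fifteenth is an octave plus a doubly diminished octave. The quality is unchanged.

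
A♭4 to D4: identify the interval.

diminished 5th

Descending from Ab4 to D4 is the same interval as ascending D4 to Ab4.
D to A spans five letter names (D-E-F-G-A), so the interval is some kind of fifth.
A perfect fifth would be 7 semitones; D4 to Ab4 is 6, one semitone narrower, so the interval is diminished.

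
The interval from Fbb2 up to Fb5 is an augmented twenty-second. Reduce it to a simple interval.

augmented 8th

Each octave removed subtracts seven from the number: 22 − 14 = 8.
That makes an augmented twenty-second a compound augmented octave — 2 octaves plus an augmented octave.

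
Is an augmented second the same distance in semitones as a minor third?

Yes

An augmented second = 3 semitones = a minor third; enharmonically equal.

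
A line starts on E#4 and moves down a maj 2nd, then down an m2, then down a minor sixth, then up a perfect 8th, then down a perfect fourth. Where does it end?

E#4 down a major second → D#4 (2 semitones).
Down a minor second from D#4: C##4 (1 semitone down).
Down a minor sixth from C##4: E##3 (8 semitones down).
A perfect octave up from E##3 is E##4.
E##4 down a perfect fourth → B##3 (5 semitones).

B##3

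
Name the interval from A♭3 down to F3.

Descending from Ab3 to F3 is the same interval as ascending F3 to Ab3.
F to A spans three letter names (F-G-A), so the interval is some kind of third.
At 3 semitones, F3→Ab3 falls one short of a major third: minor.

minor third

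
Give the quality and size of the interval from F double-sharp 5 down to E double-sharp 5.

Descending from F##5 to E##5 is the same interval as ascending E##5 to F##5.
E to F spans two letter names (E-F), so the interval is some kind of second.
At 1 semitone, E##5→F##5 falls one short of a major second: minor.

m2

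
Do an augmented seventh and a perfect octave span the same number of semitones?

Yes

Both span 12 semitones: an augmented seventh and a perfect octave are the same chromatic distance.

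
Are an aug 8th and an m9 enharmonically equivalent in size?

Yes

Both span 13 semitones: an augmented octave and a minor ninth are the same chromatic distance.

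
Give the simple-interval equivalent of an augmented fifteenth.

Each octave removed subtracts seven from the number: 15 − 7 = 8.
So an augmented fifteenth is an octave plus an augmented octave. The quality is unchanged.

augmented octave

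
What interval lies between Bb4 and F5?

B to F spans five letter names (B-C-D-E-F), so the interval is some kind of fifth.
Counting semitones, Bb4→F5 is 7, which is the perfect fifth.

P5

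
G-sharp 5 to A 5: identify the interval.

minor second

G to A spans two letter names (G-A): a second.
G#5 to A5 is 1 semitone, a half step short of the major second (2), so this is minor.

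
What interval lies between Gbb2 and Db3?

augmented fifth

G to D spans five letter names (G-A-B-C-D) — that makes it a fifth of some quality.
Gbb2 to Db3 spans 8 semitones — one semitone wider than the perfect fifth (7) — giving an augmented fifth.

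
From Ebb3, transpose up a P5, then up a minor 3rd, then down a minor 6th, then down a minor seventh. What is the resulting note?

A perfect fifth up from Ebb3 is Bbb3.
Up a minor third from Bbb3: Dbb4 (3 semitones up).
Dbb4 down a minor sixth → Fb3 (8 semitones).
A minor seventh down from Fb3 is Gb2.

Gb2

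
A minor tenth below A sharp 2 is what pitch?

Counting three letter names plus an octave down from A lands on F.
A minor tenth is 15 semitones; 15 semitones down from A#2 gives F##1.

F double-sharp 1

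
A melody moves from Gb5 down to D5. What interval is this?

Descending from Gb5 to D5 is the same interval as ascending D5 to Gb5.
D to G spans four letter names (D-E-F-G): a fourth.
A perfect fourth would be 5 semitones; D5 to Gb5 is 4, one semitone narrower, so the interval is diminished.

diminished fourth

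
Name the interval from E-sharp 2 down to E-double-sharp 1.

Descending from E#2 to E##1 is the same interval as ascending E##1 to E#2.
E to E is the same letter name, plus an octave: an octave.
E##1 to E#2 spans 11 semitones — one semitone narrower than the perfect octave (12) — giving a diminished octave.

diminished octave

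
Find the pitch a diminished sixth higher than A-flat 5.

F-double-flat 6

The sixth takes the letter from A up to F.
Moving 7 semitones up from Ab5 (the size of a diminished sixth) reaches Fbb6.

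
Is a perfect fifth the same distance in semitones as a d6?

A perfect fifth spans 7 semitones, and a diminished sixth also spans 7 semitones — they're enharmonic.

Yes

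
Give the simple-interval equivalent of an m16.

minor 2nd

Take out 2 octaves (14 from the number): 16 − 14 = 2.
That makes a minor sixteenth a compound minor second — 2 octaves plus a minor second.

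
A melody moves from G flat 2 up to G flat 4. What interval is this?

perfect fifteenth

G to G is the same letter name, plus 2 octaves, so the interval is some kind of fifteenth.
Counting semitones, Gb2→Gb4 is 24, which is the perfect fifteenth.
(Equivalently, a compound perfect octave: a perfect octave plus an octave.)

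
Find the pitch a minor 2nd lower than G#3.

F##3

The second takes the letter from G down to F.
A minor second spans 1 semitone, so from G#3 the target pitch is F##3.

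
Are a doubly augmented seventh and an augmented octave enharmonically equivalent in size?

Yes

Both span 13 semitones: a doubly augmented seventh and an augmented octave are the same chromatic distance.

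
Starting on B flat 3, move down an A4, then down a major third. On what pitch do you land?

Bb3 down an augmented fourth → Fb3 (6 semitones).
Down a major third from Fb3: Dbb3 (4 semitones down).

D double-flat 3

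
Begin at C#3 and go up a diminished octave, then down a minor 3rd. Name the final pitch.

Up a diminished octave from C#3: C4 (11 semitones up).
Down a minor third from C4: A3 (3 semitones down).

A3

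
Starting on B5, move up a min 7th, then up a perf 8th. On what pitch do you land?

A7

A minor seventh up from B5 is A6.
A perfect octave up from A6 is A7.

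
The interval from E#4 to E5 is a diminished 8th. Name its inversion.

augmented unison

The rule of nine gives the new number: 9 − 8 = 1, so an octave becomes a unison.
And diminished becomes augmented under inversion, so we get an augmented unison.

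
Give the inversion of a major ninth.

minor 7th

First reduce the compound major ninth to its simple form, a major second.
Interval numbers invert to sum to nine: 2 + 7 = 9, so a second inverts to a seventh.
And major becomes minor under inversion, so we get a minor seventh.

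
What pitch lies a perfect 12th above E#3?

B#4

The twelfth's letter: E up five letter names plus an octave → B.
Moving 19 semitones up from E#3 (the size of a perfect twelfth) reaches B#4.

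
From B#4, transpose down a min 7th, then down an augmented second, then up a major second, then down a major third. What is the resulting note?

Down a minor seventh from B#4: C##4 (10 semitones down).
Down an augmented second from C##4: B3 (3 semitones down).
B3 up a major second → C#4 (2 semitones).
A major third down from C#4 is A3.

A3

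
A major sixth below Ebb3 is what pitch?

Gbb2

Six letter names down from E: G.
A major sixth is 9 semitones; 9 semitones down from Ebb3 gives Gbb2.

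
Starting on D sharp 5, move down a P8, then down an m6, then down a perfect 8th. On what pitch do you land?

A perfect octave down from D#5 is D#4.
Down a minor sixth from D#4: F##3 (8 semitones down).
F##3 down a perfect octave → F##2 (12 semitones).

F double-sharp 2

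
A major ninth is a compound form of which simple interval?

Subtracting seven from the interval number removes an octave: 9 − 7 = 2.
So a major ninth is an octave plus a major second. The quality is unchanged.

major second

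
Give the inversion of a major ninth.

First reduce the compound major ninth to its simple form, a major second.
Inverted interval numbers add to nine, so a second pairs with a seventh (2 + 7 = 9).
The quality also flips — major becomes minor — giving a minor seventh.

minor seventh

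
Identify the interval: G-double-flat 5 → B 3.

Descending from Gbb5 to B3 is the same interval as ascending B3 to Gbb5.
B to G spans six letter names (B-C-D-E-F-G), plus an octave — that makes it a thirteenth of some quality.
A major thirteenth would be 21 semitones; B3 to Gbb5 is 18, three semitones narrower, so the interval is doubly diminished.
(Equivalently, a compound doubly diminished sixth: a doubly diminished sixth plus an octave.)

dd13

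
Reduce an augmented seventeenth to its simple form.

augmented 3rd

Subtracting seven from the interval number removes an octave: 17 − 14 = 3.
That makes an augmented seventeenth a compound augmented third — 2 octaves plus an augmented third.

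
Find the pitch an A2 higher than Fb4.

G4

The second takes the letter from F up to G.
Moving 3 semitones up from Fb4 (the size of an augmented second) reaches G4.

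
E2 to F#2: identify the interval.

major second

E to F spans two letter names (E-F) — that makes it a second of some quality.
E2 to F#2 is 2 semitones, matching the major second exactly, so the quality is major.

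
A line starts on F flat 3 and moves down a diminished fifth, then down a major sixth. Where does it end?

D flat 2

Down a diminished fifth from Fb3: Bb2 (6 semitones down).
Down a major sixth from Bb2: Db2 (9 semitones down).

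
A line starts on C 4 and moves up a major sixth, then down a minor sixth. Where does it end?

C sharp 4

A major sixth up from C4 is A4.
Down a minor sixth from A4: C#4 (8 semitones down).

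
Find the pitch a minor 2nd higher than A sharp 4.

B 4

The second takes the letter from A up to B.
A minor second is 1 semitone; 1 semitone up from A#4 gives B4.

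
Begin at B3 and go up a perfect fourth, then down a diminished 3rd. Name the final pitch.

C##4

B3 up a perfect fourth → E4 (5 semitones).
E4 down a diminished third → C##4 (2 semitones).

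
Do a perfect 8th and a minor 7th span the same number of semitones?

12 semitones (perfect octave) vs 10 semitones (minor seventh): not equal.

No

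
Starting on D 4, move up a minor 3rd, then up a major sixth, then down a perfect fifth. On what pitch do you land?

D4 up a minor third → F4 (3 semitones).
Up a major sixth from F4: D5 (9 semitones up).
D5 down a perfect fifth → G4 (7 semitones).

G 4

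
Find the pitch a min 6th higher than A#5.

The sixth takes the letter from A up to F.
A minor sixth is 8 semitones; 8 semitones up from A#5 gives F#6.

F#6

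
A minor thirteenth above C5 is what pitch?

The thirteenth's letter: C up six letter names plus an octave → A.
A minor thirteenth is 20 semitones; 20 semitones up from C5 gives Ab6.

Ab6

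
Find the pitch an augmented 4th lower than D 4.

Four letter names down from D: A.
An augmented fourth spans 6 semitones, so from D4 the target pitch is Ab3.

A-flat 3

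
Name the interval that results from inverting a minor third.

major 6th

Inverted interval numbers add to nine, so a third pairs with a sixth (3 + 6 = 9).
The quality also flips — minor becomes major — giving a major sixth.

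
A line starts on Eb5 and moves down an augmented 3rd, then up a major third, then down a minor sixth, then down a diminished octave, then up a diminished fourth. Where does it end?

An augmented third down from Eb5 is Cbb5.
Cbb5 up a major third → Ebb5 (4 semitones).
Down a minor sixth from Ebb5: Gb4 (8 semitones down).
Gb4 down a diminished octave → G3 (11 semitones).
Up a diminished fourth from G3: Cb4 (4 semitones up).

Cb4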